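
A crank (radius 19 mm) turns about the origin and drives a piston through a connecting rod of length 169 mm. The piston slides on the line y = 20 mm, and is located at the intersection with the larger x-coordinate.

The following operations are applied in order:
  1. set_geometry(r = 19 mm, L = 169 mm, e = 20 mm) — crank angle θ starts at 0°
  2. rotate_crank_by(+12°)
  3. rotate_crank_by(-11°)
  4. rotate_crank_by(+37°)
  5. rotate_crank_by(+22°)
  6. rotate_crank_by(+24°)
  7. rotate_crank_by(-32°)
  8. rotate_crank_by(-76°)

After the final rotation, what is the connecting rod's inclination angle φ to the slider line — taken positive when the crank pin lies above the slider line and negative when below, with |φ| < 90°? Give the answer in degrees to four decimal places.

set_geometry: r = 19 mm, L = 169 mm, e = 20 mm; θ ← 0°
rotate_crank_by(+12°): θ ← 0° +12° = 12°
rotate_crank_by(-11°): θ ← 12° -11° = 1°
rotate_crank_by(+37°): θ ← 1° +37° = 38°
rotate_crank_by(+22°): θ ← 38° +22° = 60°
rotate_crank_by(+24°): θ ← 60° +24° = 84°
rotate_crank_by(-32°): θ ← 84° -32° = 52°
rotate_crank_by(-76°): θ ← 52° -76° = -24°
crank pin P = (r cos θ, r sin θ) = (17.357364, -7.727996)
h = r sin θ − e = -7.727996 − 20 = -27.727996
sin φ = h / L = -27.727996 / 169 = -0.16407098
φ = arcsin(-0.16407098) = -9.443270°

-9.4433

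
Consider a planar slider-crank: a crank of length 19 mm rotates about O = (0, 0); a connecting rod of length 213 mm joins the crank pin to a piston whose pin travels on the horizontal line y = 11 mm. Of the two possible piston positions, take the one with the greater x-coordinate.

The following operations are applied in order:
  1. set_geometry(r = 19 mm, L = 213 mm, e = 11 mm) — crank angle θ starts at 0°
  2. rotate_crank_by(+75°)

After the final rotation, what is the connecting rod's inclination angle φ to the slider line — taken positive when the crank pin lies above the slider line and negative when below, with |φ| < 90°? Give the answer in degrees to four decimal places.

1.9782

set_geometry: r = 19 mm, L = 213 mm, e = 11 mm; θ ← 0°
rotate_crank_by(+75°): θ ← 0° +75° = 75°
crank pin P = (r cos θ, r sin θ) = (4.917562, 18.352591)
h = r sin θ − e = 18.352591 − 11 = 7.352591
sin φ = h / L = 7.352591 / 213 = 0.03451921
φ = arcsin(0.03451921) = 1.978198°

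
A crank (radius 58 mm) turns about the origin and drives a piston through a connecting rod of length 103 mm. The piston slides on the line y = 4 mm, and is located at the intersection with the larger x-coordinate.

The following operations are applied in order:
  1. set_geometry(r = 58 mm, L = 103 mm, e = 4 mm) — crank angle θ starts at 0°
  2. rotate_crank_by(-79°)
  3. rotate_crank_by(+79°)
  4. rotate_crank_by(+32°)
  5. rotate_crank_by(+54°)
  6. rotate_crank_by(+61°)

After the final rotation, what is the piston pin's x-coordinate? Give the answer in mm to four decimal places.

50.5934

set_geometry: r = 58 mm, L = 103 mm, e = 4 mm; θ ← 0°
rotate_crank_by(-79°): θ ← 0° -79° = -79°
rotate_crank_by(+79°): θ ← -79° +79° = 0°
rotate_crank_by(+32°): θ ← 0° +32° = 32°
rotate_crank_by(+54°): θ ← 32° +54° = 86°
rotate_crank_by(+61°): θ ← 86° +61° = 147°
crank pin P = (r cos θ, r sin θ) = (-48.642893, 31.589064)
h = r sin θ − e = 31.589064 − 4 = 27.589064
x = r cos θ + √(L² − h²) = -48.642893 + √(10609.0 − 761.1565) = -48.642893 + 99.236302 = 50.593409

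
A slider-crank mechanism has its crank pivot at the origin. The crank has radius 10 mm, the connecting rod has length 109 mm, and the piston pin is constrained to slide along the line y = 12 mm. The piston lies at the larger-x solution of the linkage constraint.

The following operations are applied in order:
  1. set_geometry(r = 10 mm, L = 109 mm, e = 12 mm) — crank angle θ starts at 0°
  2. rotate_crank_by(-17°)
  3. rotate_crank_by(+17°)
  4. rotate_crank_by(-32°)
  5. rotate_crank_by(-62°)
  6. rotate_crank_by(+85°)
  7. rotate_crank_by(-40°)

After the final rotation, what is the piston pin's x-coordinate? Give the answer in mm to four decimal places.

113.7936

set_geometry: r = 10 mm, L = 109 mm, e = 12 mm; θ ← 0°
rotate_crank_by(-17°): θ ← 0° -17° = -17°
rotate_crank_by(+17°): θ ← -17° +17° = 0°
rotate_crank_by(-32°): θ ← 0° -32° = -32°
rotate_crank_by(-62°): θ ← -32° -62° = -94°
rotate_crank_by(+85°): θ ← -94° +85° = -9°
rotate_crank_by(-40°): θ ← -9° -40° = -49°
crank pin P = (r cos θ, r sin θ) = (6.560590, -7.547096)
h = r sin θ − e = -7.547096 − 12 = -19.547096
x = r cos θ + √(L² − h²) = 6.560590 + √(11881.0 − 382.0890) = 6.560590 + 107.232976 = 113.793566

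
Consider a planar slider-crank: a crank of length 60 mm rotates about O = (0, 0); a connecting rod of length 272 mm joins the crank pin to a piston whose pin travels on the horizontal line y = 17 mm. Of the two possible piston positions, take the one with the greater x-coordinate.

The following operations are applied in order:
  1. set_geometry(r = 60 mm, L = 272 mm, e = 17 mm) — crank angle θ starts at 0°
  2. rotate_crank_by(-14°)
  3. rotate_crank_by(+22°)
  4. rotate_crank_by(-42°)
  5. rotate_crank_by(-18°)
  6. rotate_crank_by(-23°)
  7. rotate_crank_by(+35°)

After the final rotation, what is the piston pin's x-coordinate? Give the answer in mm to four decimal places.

set_geometry: r = 60 mm, L = 272 mm, e = 17 mm; θ ← 0°
rotate_crank_by(-14°): θ ← 0° -14° = -14°
rotate_crank_by(+22°): θ ← -14° +22° = 8°
rotate_crank_by(-42°): θ ← 8° -42° = -34°
rotate_crank_by(-18°): θ ← -34° -18° = -52°
rotate_crank_by(-23°): θ ← -52° -23° = -75°
rotate_crank_by(+35°): θ ← -75° +35° = -40°
crank pin P = (r cos θ, r sin θ) = (45.962667, -38.567257)
h = r sin θ − e = -38.567257 − 17 = -55.567257
x = r cos θ + √(L² − h²) = 45.962667 + √(73984.0 − 3087.7200) = 45.962667 + 266.263554 = 312.226220

312.2262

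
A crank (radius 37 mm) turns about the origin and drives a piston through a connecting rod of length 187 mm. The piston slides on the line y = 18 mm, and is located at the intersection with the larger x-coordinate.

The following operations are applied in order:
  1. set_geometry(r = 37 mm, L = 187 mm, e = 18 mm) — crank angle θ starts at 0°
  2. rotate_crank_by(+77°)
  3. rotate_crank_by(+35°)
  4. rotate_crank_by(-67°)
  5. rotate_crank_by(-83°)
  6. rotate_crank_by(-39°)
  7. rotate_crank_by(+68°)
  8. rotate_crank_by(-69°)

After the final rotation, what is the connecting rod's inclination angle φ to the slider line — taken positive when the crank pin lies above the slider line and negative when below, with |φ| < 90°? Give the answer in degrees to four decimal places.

set_geometry: r = 37 mm, L = 187 mm, e = 18 mm; θ ← 0°
rotate_crank_by(+77°): θ ← 0° +77° = 77°
rotate_crank_by(+35°): θ ← 77° +35° = 112°
rotate_crank_by(-67°): θ ← 112° -67° = 45°
rotate_crank_by(-83°): θ ← 45° -83° = -38°
rotate_crank_by(-39°): θ ← -38° -39° = -77°
rotate_crank_by(+68°): θ ← -77° +68° = -9°
rotate_crank_by(-69°): θ ← -9° -69° = -78°
crank pin P = (r cos θ, r sin θ) = (7.692733, -36.191461)
h = r sin θ − e = -36.191461 − 18 = -54.191461
sin φ = h / L = -54.191461 / 187 = -0.28979391
φ = arcsin(-0.28979391) = -16.845618°

-16.8456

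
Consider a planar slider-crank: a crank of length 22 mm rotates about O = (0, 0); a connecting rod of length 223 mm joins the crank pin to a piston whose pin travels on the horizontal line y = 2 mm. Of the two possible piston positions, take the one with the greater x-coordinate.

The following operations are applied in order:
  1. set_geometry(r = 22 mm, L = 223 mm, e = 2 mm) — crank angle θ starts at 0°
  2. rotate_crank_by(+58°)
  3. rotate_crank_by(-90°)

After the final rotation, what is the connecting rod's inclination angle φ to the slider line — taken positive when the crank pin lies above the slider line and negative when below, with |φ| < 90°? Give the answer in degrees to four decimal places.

set_geometry: r = 22 mm, L = 223 mm, e = 2 mm; θ ← 0°
rotate_crank_by(+58°): θ ← 0° +58° = 58°
rotate_crank_by(-90°): θ ← 58° -90° = -32°
crank pin P = (r cos θ, r sin θ) = (18.657058, -11.658224)
h = r sin θ − e = -11.658224 − 2 = -13.658224
sin φ = h / L = -13.658224 / 223 = -0.06124764
φ = arcsin(-0.06124764) = -3.511429°

-3.5114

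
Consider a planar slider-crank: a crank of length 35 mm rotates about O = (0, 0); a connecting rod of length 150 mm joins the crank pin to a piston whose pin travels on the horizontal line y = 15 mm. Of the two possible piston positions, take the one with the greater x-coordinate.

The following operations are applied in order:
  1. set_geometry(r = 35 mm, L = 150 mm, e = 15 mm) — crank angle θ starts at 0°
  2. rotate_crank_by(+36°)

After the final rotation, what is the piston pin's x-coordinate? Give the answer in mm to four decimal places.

178.2121

set_geometry: r = 35 mm, L = 150 mm, e = 15 mm; θ ← 0°
rotate_crank_by(+36°): θ ← 0° +36° = 36°
crank pin P = (r cos θ, r sin θ) = (28.315595, 20.572484)
h = r sin θ − e = 20.572484 − 15 = 5.572484
x = r cos θ + √(L² − h²) = 28.315595 + √(22500.0 − 31.0526) = 28.315595 + 149.896456 = 178.212050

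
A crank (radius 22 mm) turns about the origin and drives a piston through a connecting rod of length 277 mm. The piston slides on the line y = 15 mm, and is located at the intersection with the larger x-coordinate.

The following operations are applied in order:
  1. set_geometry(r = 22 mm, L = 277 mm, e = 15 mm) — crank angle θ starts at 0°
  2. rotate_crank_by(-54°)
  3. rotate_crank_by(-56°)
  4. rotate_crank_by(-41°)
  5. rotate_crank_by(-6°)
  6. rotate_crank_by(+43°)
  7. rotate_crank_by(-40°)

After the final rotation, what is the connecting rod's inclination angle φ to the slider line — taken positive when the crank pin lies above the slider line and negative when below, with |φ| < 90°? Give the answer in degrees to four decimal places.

set_geometry: r = 22 mm, L = 277 mm, e = 15 mm; θ ← 0°
rotate_crank_by(-54°): θ ← 0° -54° = -54°
rotate_crank_by(-56°): θ ← -54° -56° = -110°
rotate_crank_by(-41°): θ ← -110° -41° = -151°
rotate_crank_by(-6°): θ ← -151° -6° = -157°
rotate_crank_by(+43°): θ ← -157° +43° = -114°
rotate_crank_by(-40°): θ ← -114° -40° = -154°
crank pin P = (r cos θ, r sin θ) = (-19.773469, -9.644165)
h = r sin θ − e = -9.644165 − 15 = -24.644165
sin φ = h / L = -24.644165 / 277 = -0.08896811
φ = arcsin(-0.08896811) = -5.104246°

-5.1042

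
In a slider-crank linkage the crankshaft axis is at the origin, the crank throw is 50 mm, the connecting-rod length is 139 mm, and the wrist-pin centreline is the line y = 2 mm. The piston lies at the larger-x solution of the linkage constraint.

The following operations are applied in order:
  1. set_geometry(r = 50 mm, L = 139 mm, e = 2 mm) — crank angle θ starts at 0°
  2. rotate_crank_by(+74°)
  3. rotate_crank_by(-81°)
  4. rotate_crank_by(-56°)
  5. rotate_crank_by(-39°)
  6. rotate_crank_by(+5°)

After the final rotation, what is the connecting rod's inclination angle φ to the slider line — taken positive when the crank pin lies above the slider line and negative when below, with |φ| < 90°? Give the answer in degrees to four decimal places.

set_geometry: r = 50 mm, L = 139 mm, e = 2 mm; θ ← 0°
rotate_crank_by(+74°): θ ← 0° +74° = 74°
rotate_crank_by(-81°): θ ← 74° -81° = -7°
rotate_crank_by(-56°): θ ← -7° -56° = -63°
rotate_crank_by(-39°): θ ← -63° -39° = -102°
rotate_crank_by(+5°): θ ← -102° +5° = -97°
crank pin P = (r cos θ, r sin θ) = (-6.093467, -49.627308)
h = r sin θ − e = -49.627308 − 2 = -51.627308
sin φ = h / L = -51.627308 / 139 = -0.37141948
φ = arcsin(-0.37141948) = -21.803187°

-21.8032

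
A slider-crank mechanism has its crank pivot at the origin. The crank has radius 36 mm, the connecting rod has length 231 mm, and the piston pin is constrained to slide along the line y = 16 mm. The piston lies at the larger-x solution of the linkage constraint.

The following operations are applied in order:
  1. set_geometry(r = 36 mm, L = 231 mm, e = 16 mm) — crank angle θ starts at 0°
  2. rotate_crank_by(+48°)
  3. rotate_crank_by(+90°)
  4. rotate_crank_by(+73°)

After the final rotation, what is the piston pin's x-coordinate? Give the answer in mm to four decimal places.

197.5449

set_geometry: r = 36 mm, L = 231 mm, e = 16 mm; θ ← 0°
rotate_crank_by(+48°): θ ← 0° +48° = 48°
rotate_crank_by(+90°): θ ← 48° +90° = 138°
rotate_crank_by(+73°): θ ← 138° +73° = 211°
crank pin P = (r cos θ, r sin θ) = (-30.858023, -18.541371)
h = r sin θ − e = -18.541371 − 16 = -34.541371
x = r cos θ + √(L² − h²) = -30.858023 + √(53361.0 − 1193.1063) = -30.858023 + 228.402920 = 197.544897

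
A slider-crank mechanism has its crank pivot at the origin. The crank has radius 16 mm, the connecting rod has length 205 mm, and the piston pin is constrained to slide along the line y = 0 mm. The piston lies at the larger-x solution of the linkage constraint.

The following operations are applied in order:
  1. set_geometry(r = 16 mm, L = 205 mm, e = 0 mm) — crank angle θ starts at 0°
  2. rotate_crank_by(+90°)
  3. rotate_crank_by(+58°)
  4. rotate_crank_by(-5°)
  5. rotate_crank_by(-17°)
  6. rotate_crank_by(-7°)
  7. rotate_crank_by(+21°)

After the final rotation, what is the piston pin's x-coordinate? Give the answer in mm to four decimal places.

192.4851

set_geometry: r = 16 mm, L = 205 mm, e = 0 mm; θ ← 0°
rotate_crank_by(+90°): θ ← 0° +90° = 90°
rotate_crank_by(+58°): θ ← 90° +58° = 148°
rotate_crank_by(-5°): θ ← 148° -5° = 143°
rotate_crank_by(-17°): θ ← 143° -17° = 126°
rotate_crank_by(-7°): θ ← 126° -7° = 119°
rotate_crank_by(+21°): θ ← 119° +21° = 140°
crank pin P = (r cos θ, r sin θ) = (-12.256711, 10.284602)
h = r sin θ − e = 10.284602 − 0 = 10.284602
x = r cos θ + √(L² − h²) = -12.256711 + √(42025.0 − 105.7730) = -12.256711 + 204.741854 = 192.485143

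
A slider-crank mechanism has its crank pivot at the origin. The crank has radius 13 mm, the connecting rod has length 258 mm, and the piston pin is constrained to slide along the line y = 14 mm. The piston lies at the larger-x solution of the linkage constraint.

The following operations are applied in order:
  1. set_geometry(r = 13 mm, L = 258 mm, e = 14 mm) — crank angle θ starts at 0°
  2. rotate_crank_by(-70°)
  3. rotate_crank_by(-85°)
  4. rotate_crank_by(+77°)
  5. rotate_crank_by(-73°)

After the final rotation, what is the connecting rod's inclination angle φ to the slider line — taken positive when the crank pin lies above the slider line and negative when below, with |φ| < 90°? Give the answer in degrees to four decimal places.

-4.5134

set_geometry: r = 13 mm, L = 258 mm, e = 14 mm; θ ← 0°
rotate_crank_by(-70°): θ ← 0° -70° = -70°
rotate_crank_by(-85°): θ ← -70° -85° = -155°
rotate_crank_by(+77°): θ ← -155° +77° = -78°
rotate_crank_by(-73°): θ ← -78° -73° = -151°
crank pin P = (r cos θ, r sin θ) = (-11.370056, -6.302525)
h = r sin θ − e = -6.302525 − 14 = -20.302525
sin φ = h / L = -20.302525 / 258 = -0.07869196
φ = arcsin(-0.07869196) = -4.513383°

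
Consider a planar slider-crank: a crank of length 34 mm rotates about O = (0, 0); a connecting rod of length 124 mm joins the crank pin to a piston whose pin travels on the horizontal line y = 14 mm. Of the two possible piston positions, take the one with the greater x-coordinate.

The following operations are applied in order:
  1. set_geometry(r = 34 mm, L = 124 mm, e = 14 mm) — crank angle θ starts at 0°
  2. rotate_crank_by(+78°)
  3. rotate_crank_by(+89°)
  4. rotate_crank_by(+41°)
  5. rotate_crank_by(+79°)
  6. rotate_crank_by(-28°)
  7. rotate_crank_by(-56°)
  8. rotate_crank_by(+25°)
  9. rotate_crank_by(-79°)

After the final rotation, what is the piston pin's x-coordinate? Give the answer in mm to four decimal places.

94.8066

set_geometry: r = 34 mm, L = 124 mm, e = 14 mm; θ ← 0°
rotate_crank_by(+78°): θ ← 0° +78° = 78°
rotate_crank_by(+89°): θ ← 78° +89° = 167°
rotate_crank_by(+41°): θ ← 167° +41° = 208°
rotate_crank_by(+79°): θ ← 208° +79° = 287°
rotate_crank_by(-28°): θ ← 287° -28° = 259°
rotate_crank_by(-56°): θ ← 259° -56° = 203°
rotate_crank_by(+25°): θ ← 203° +25° = 228°
rotate_crank_by(-79°): θ ← 228° -79° = 149°
crank pin P = (r cos θ, r sin θ) = (-29.143688, 17.511295)
h = r sin θ − e = 17.511295 − 14 = 3.511295
x = r cos θ + √(L² − h²) = -29.143688 + √(15376.0 − 12.3292) = -29.143688 + 123.950276 = 94.806587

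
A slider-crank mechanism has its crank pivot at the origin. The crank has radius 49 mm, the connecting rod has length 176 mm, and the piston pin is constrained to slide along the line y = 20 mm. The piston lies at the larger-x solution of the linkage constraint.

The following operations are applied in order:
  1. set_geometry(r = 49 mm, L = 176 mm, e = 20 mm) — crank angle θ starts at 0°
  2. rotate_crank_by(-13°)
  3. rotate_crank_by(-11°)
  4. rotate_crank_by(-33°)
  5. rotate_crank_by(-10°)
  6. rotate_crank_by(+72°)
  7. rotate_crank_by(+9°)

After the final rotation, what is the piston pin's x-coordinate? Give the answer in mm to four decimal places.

223.3559

set_geometry: r = 49 mm, L = 176 mm, e = 20 mm; θ ← 0°
rotate_crank_by(-13°): θ ← 0° -13° = -13°
rotate_crank_by(-11°): θ ← -13° -11° = -24°
rotate_crank_by(-33°): θ ← -24° -33° = -57°
rotate_crank_by(-10°): θ ← -57° -10° = -67°
rotate_crank_by(+72°): θ ← -67° +72° = 5°
rotate_crank_by(+9°): θ ← 5° +9° = 14°
crank pin P = (r cos θ, r sin θ) = (47.544491, 11.854173)
h = r sin θ − e = 11.854173 − 20 = -8.145827
x = r cos θ + √(L² − h²) = 47.544491 + √(30976.0 − 66.3545) = 47.544491 + 175.811392 = 223.355882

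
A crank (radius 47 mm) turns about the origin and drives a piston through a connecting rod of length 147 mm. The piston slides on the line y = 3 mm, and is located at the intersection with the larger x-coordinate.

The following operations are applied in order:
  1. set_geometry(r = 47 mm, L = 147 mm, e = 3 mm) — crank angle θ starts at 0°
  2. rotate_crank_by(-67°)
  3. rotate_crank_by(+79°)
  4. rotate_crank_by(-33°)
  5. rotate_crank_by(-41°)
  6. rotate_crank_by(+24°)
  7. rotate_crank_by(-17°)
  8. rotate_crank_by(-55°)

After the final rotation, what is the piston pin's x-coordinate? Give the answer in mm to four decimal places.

123.1530

set_geometry: r = 47 mm, L = 147 mm, e = 3 mm; θ ← 0°
rotate_crank_by(-67°): θ ← 0° -67° = -67°
rotate_crank_by(+79°): θ ← -67° +79° = 12°
rotate_crank_by(-33°): θ ← 12° -33° = -21°
rotate_crank_by(-41°): θ ← -21° -41° = -62°
rotate_crank_by(+24°): θ ← -62° +24° = -38°
rotate_crank_by(-17°): θ ← -38° -17° = -55°
rotate_crank_by(-55°): θ ← -55° -55° = -110°
crank pin P = (r cos θ, r sin θ) = (-16.074947, -44.165553)
h = r sin θ − e = -44.165553 − 3 = -47.165553
x = r cos θ + √(L² − h²) = -16.074947 + √(21609.0 − 2224.5894) = -16.074947 + 139.227909 = 123.152962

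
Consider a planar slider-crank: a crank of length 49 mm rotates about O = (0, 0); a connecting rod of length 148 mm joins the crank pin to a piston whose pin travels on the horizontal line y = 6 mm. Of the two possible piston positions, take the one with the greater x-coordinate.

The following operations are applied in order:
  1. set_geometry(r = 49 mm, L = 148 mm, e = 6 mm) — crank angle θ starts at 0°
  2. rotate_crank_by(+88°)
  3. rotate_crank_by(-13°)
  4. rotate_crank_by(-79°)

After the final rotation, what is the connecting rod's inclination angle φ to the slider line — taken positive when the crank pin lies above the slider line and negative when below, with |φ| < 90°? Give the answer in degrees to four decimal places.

-3.6485

set_geometry: r = 49 mm, L = 148 mm, e = 6 mm; θ ← 0°
rotate_crank_by(+88°): θ ← 0° +88° = 88°
rotate_crank_by(-13°): θ ← 88° -13° = 75°
rotate_crank_by(-79°): θ ← 75° -79° = -4°
crank pin P = (r cos θ, r sin θ) = (48.880638, -3.418067)
h = r sin θ − e = -3.418067 − 6 = -9.418067
sin φ = h / L = -9.418067 / 148 = -0.06363559
φ = arcsin(-0.06363559) = -3.648516°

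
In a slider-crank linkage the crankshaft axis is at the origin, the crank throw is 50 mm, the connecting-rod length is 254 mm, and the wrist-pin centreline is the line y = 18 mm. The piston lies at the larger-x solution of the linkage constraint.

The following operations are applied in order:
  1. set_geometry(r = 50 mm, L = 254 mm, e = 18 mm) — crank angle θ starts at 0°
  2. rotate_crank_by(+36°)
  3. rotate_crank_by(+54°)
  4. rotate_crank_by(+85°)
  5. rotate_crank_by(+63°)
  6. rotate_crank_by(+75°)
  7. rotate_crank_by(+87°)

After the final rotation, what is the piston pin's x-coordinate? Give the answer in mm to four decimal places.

set_geometry: r = 50 mm, L = 254 mm, e = 18 mm; θ ← 0°
rotate_crank_by(+36°): θ ← 0° +36° = 36°
rotate_crank_by(+54°): θ ← 36° +54° = 90°
rotate_crank_by(+85°): θ ← 90° +85° = 175°
rotate_crank_by(+63°): θ ← 175° +63° = 238°
rotate_crank_by(+75°): θ ← 238° +75° = 313°
rotate_crank_by(+87°): θ ← 313° +87° = 400°
crank pin P = (r cos θ, r sin θ) = (38.302222, 32.139380)
h = r sin θ − e = 32.139380 − 18 = 14.139380
x = r cos θ + √(L² − h²) = 38.302222 + √(64516.0 − 199.9221) = 38.302222 + 253.606147 = 291.908369

291.9084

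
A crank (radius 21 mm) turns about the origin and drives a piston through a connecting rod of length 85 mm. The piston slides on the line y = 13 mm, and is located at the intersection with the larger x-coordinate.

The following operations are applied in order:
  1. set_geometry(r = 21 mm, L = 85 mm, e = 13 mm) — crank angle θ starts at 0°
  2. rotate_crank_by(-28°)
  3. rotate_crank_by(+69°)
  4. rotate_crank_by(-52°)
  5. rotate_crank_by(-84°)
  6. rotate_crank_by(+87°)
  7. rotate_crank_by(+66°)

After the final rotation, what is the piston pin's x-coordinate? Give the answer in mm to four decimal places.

set_geometry: r = 21 mm, L = 85 mm, e = 13 mm; θ ← 0°
rotate_crank_by(-28°): θ ← 0° -28° = -28°
rotate_crank_by(+69°): θ ← -28° +69° = 41°
rotate_crank_by(-52°): θ ← 41° -52° = -11°
rotate_crank_by(-84°): θ ← -11° -84° = -95°
rotate_crank_by(+87°): θ ← -95° +87° = -8°
rotate_crank_by(+66°): θ ← -8° +66° = 58°
crank pin P = (r cos θ, r sin θ) = (11.128305, 17.809010)
h = r sin θ − e = 17.809010 − 13 = 4.809010
x = r cos θ + √(L² − h²) = 11.128305 + √(7225.0 − 23.1266) = 11.128305 + 84.863852 = 95.992157

95.9922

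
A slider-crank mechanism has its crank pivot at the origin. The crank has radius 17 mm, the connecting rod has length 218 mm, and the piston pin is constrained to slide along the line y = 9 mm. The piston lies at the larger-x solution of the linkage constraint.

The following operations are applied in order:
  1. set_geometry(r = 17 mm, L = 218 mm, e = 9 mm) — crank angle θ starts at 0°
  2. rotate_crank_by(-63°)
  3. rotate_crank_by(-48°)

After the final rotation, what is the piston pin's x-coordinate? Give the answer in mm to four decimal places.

set_geometry: r = 17 mm, L = 218 mm, e = 9 mm; θ ← 0°
rotate_crank_by(-63°): θ ← 0° -63° = -63°
rotate_crank_by(-48°): θ ← -63° -48° = -111°
crank pin P = (r cos θ, r sin θ) = (-6.092255, -15.870867)
h = r sin θ − e = -15.870867 − 9 = -24.870867
x = r cos θ + √(L² − h²) = -6.092255 + √(47524.0 − 618.5600) = -6.092255 + 216.576638 = 210.484382

210.4844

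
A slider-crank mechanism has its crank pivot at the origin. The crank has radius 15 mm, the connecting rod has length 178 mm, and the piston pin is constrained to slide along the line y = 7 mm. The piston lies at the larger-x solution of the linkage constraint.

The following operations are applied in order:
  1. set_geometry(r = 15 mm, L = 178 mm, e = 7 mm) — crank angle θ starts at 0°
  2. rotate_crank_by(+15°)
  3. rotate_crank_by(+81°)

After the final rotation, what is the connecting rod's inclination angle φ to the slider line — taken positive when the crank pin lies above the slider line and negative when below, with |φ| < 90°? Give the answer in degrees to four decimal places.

set_geometry: r = 15 mm, L = 178 mm, e = 7 mm; θ ← 0°
rotate_crank_by(+15°): θ ← 0° +15° = 15°
rotate_crank_by(+81°): θ ← 15° +81° = 96°
crank pin P = (r cos θ, r sin θ) = (-1.567927, 14.917828)
h = r sin θ − e = 14.917828 − 7 = 7.917828
sin φ = h / L = 7.917828 / 178 = 0.04448218
φ = arcsin(0.04448218) = 2.549483°

2.5495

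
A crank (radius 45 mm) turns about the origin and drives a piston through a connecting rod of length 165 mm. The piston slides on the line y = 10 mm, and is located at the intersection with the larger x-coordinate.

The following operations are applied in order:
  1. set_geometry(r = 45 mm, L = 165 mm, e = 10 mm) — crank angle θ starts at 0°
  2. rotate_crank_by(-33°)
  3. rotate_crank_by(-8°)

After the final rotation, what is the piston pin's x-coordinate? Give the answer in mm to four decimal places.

set_geometry: r = 45 mm, L = 165 mm, e = 10 mm; θ ← 0°
rotate_crank_by(-33°): θ ← 0° -33° = -33°
rotate_crank_by(-8°): θ ← -33° -8° = -41°
crank pin P = (r cos θ, r sin θ) = (33.961931, -29.522656)
h = r sin θ − e = -29.522656 − 10 = -39.522656
x = r cos θ + √(L² − h²) = 33.961931 + √(27225.0 − 1562.0404) = 33.961931 + 160.196628 = 194.158559

194.1586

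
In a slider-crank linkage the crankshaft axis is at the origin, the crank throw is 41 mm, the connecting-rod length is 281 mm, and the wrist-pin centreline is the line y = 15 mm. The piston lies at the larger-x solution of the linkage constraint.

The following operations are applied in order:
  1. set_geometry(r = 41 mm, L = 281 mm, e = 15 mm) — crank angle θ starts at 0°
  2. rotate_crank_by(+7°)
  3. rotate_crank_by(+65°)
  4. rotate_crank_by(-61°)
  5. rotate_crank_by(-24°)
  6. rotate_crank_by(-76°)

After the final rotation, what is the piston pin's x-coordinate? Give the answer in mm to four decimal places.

set_geometry: r = 41 mm, L = 281 mm, e = 15 mm; θ ← 0°
rotate_crank_by(+7°): θ ← 0° +7° = 7°
rotate_crank_by(+65°): θ ← 7° +65° = 72°
rotate_crank_by(-61°): θ ← 72° -61° = 11°
rotate_crank_by(-24°): θ ← 11° -24° = -13°
rotate_crank_by(-76°): θ ← -13° -76° = -89°
crank pin P = (r cos θ, r sin θ) = (0.715549, -40.993756)
h = r sin θ − e = -40.993756 − 15 = -55.993756
x = r cos θ + √(L² − h²) = 0.715549 + √(78961.0 − 3135.3007) = 0.715549 + 275.364666 = 276.080215

276.0802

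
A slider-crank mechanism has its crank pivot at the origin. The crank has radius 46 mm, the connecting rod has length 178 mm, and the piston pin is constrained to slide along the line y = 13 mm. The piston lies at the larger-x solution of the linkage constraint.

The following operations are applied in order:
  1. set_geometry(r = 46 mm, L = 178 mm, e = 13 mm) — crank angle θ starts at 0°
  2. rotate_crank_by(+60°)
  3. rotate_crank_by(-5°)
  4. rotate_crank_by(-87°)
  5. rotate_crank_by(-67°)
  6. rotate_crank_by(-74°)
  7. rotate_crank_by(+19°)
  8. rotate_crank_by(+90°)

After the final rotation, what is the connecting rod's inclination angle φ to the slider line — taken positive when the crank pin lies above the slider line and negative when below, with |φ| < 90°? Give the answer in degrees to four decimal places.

-17.7766

set_geometry: r = 46 mm, L = 178 mm, e = 13 mm; θ ← 0°
rotate_crank_by(+60°): θ ← 0° +60° = 60°
rotate_crank_by(-5°): θ ← 60° -5° = 55°
rotate_crank_by(-87°): θ ← 55° -87° = -32°
rotate_crank_by(-67°): θ ← -32° -67° = -99°
rotate_crank_by(-74°): θ ← -99° -74° = -173°
rotate_crank_by(+19°): θ ← -173° +19° = -154°
rotate_crank_by(+90°): θ ← -154° +90° = -64°
crank pin P = (r cos θ, r sin θ) = (20.165073, -41.344526)
h = r sin θ − e = -41.344526 − 13 = -54.344526
sin φ = h / L = -54.344526 / 178 = -0.30530633
φ = arcsin(-0.30530633) = -17.776594°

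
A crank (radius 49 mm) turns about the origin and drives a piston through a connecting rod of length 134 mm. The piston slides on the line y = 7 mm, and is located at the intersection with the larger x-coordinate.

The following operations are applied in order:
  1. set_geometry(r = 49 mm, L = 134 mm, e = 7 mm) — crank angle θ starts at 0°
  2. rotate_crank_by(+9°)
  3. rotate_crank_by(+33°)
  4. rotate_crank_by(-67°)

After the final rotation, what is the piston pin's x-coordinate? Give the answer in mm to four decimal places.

set_geometry: r = 49 mm, L = 134 mm, e = 7 mm; θ ← 0°
rotate_crank_by(+9°): θ ← 0° +9° = 9°
rotate_crank_by(+33°): θ ← 9° +33° = 42°
rotate_crank_by(-67°): θ ← 42° -67° = -25°
crank pin P = (r cos θ, r sin θ) = (44.409082, -20.708295)
h = r sin θ − e = -20.708295 − 7 = -27.708295
x = r cos θ + √(L² − h²) = 44.409082 + √(17956.0 − 767.7496) = 44.409082 + 131.103968 = 175.513049

175.5130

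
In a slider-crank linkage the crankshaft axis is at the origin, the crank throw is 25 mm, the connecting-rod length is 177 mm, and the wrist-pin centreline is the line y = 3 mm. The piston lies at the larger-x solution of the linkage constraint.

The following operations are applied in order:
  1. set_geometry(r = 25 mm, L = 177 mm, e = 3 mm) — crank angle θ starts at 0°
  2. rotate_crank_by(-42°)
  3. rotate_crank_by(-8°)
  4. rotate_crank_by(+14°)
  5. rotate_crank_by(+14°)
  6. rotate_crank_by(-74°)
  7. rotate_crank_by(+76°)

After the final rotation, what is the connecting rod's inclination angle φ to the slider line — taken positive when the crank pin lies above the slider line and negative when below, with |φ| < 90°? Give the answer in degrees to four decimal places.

set_geometry: r = 25 mm, L = 177 mm, e = 3 mm; θ ← 0°
rotate_crank_by(-42°): θ ← 0° -42° = -42°
rotate_crank_by(-8°): θ ← -42° -8° = -50°
rotate_crank_by(+14°): θ ← -50° +14° = -36°
rotate_crank_by(+14°): θ ← -36° +14° = -22°
rotate_crank_by(-74°): θ ← -22° -74° = -96°
rotate_crank_by(+76°): θ ← -96° +76° = -20°
crank pin P = (r cos θ, r sin θ) = (23.492316, -8.550504)
h = r sin θ − e = -8.550504 − 3 = -11.550504
sin φ = h / L = -11.550504 / 177 = -0.06525708
φ = arcsin(-0.06525708) = -3.741614°

-3.7416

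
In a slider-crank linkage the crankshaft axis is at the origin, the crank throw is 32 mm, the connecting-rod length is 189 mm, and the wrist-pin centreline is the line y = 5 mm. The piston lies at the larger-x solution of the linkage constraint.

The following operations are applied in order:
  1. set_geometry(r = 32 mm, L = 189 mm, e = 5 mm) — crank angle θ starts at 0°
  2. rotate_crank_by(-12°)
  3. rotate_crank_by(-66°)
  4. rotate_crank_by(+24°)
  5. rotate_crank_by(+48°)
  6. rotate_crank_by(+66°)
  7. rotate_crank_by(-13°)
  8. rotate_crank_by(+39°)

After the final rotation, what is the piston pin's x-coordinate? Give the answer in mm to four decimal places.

set_geometry: r = 32 mm, L = 189 mm, e = 5 mm; θ ← 0°
rotate_crank_by(-12°): θ ← 0° -12° = -12°
rotate_crank_by(-66°): θ ← -12° -66° = -78°
rotate_crank_by(+24°): θ ← -78° +24° = -54°
rotate_crank_by(+48°): θ ← -54° +48° = -6°
rotate_crank_by(+66°): θ ← -6° +66° = 60°
rotate_crank_by(-13°): θ ← 60° -13° = 47°
rotate_crank_by(+39°): θ ← 47° +39° = 86°
crank pin P = (r cos θ, r sin θ) = (2.232207, 31.922050)
h = r sin θ − e = 31.922050 − 5 = 26.922050
x = r cos θ + √(L² − h²) = 2.232207 + √(35721.0 − 724.7968) = 2.232207 + 187.072722 = 189.304929

189.3049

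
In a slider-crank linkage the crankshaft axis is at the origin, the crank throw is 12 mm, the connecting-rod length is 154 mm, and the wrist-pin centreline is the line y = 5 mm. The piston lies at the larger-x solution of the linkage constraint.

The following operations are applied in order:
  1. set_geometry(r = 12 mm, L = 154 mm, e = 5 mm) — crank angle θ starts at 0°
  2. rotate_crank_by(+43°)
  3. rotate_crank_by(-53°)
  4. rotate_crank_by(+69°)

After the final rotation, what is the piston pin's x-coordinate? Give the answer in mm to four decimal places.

set_geometry: r = 12 mm, L = 154 mm, e = 5 mm; θ ← 0°
rotate_crank_by(+43°): θ ← 0° +43° = 43°
rotate_crank_by(-53°): θ ← 43° -53° = -10°
rotate_crank_by(+69°): θ ← -10° +69° = 59°
crank pin P = (r cos θ, r sin θ) = (6.180457, 10.286008)
h = r sin θ − e = 10.286008 − 5 = 5.286008
x = r cos θ + √(L² − h²) = 6.180457 + √(23716.0 − 27.9419) = 6.180457 + 153.909253 = 160.089710

160.0897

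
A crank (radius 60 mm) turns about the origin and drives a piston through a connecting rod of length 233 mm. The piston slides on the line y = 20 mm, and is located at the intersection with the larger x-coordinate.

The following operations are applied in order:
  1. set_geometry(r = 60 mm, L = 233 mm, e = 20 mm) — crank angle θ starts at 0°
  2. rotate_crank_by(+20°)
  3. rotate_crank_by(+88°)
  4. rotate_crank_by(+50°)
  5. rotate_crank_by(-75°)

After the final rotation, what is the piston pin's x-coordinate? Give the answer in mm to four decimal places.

set_geometry: r = 60 mm, L = 233 mm, e = 20 mm; θ ← 0°
rotate_crank_by(+20°): θ ← 0° +20° = 20°
rotate_crank_by(+88°): θ ← 20° +88° = 108°
rotate_crank_by(+50°): θ ← 108° +50° = 158°
rotate_crank_by(-75°): θ ← 158° -75° = 83°
crank pin P = (r cos θ, r sin θ) = (7.312161, 59.552769)
h = r sin θ − e = 59.552769 − 20 = 39.552769
x = r cos θ + √(L² − h²) = 7.312161 + √(54289.0 − 1564.4215) = 7.312161 + 229.618332 = 236.930493

236.9305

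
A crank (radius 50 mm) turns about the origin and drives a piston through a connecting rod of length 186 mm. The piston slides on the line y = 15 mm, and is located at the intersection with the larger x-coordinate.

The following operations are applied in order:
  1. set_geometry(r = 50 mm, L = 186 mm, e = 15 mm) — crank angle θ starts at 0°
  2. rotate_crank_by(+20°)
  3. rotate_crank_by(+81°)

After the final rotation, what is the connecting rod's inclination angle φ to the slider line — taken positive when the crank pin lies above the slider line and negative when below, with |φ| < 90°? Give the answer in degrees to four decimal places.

10.5581

set_geometry: r = 50 mm, L = 186 mm, e = 15 mm; θ ← 0°
rotate_crank_by(+20°): θ ← 0° +20° = 20°
rotate_crank_by(+81°): θ ← 20° +81° = 101°
crank pin P = (r cos θ, r sin θ) = (-9.540450, 49.081359)
h = r sin θ − e = 49.081359 − 15 = 34.081359
sin φ = h / L = 34.081359 / 186 = 0.18323311
φ = arcsin(0.18323311) = 10.558136°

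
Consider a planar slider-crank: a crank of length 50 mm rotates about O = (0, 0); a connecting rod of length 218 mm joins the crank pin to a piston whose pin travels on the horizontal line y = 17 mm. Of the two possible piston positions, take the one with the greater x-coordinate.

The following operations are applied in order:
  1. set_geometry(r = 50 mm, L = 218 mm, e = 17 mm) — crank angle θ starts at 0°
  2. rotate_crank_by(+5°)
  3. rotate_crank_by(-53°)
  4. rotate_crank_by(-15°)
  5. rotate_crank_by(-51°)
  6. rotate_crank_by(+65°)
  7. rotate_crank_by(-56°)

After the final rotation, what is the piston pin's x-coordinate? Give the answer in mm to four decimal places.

set_geometry: r = 50 mm, L = 218 mm, e = 17 mm; θ ← 0°
rotate_crank_by(+5°): θ ← 0° +5° = 5°
rotate_crank_by(-53°): θ ← 5° -53° = -48°
rotate_crank_by(-15°): θ ← -48° -15° = -63°
rotate_crank_by(-51°): θ ← -63° -51° = -114°
rotate_crank_by(+65°): θ ← -114° +65° = -49°
rotate_crank_by(-56°): θ ← -49° -56° = -105°
crank pin P = (r cos θ, r sin θ) = (-12.940952, -48.296291)
h = r sin θ − e = -48.296291 − 17 = -65.296291
x = r cos θ + √(L² − h²) = -12.940952 + √(47524.0 − 4263.6057) = -12.940952 + 207.991332 = 195.050380

195.0504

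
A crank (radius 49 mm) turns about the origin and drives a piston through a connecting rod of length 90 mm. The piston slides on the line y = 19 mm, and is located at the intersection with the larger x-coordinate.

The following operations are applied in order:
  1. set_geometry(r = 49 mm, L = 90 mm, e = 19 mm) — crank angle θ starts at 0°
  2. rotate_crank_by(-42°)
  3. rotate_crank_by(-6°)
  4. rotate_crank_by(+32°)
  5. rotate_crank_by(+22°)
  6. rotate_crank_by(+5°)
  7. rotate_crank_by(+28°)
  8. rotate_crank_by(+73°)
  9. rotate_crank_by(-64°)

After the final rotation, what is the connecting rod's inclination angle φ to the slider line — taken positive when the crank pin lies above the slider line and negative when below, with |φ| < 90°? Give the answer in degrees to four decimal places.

set_geometry: r = 49 mm, L = 90 mm, e = 19 mm; θ ← 0°
rotate_crank_by(-42°): θ ← 0° -42° = -42°
rotate_crank_by(-6°): θ ← -42° -6° = -48°
rotate_crank_by(+32°): θ ← -48° +32° = -16°
rotate_crank_by(+22°): θ ← -16° +22° = 6°
rotate_crank_by(+5°): θ ← 6° +5° = 11°
rotate_crank_by(+28°): θ ← 11° +28° = 39°
rotate_crank_by(+73°): θ ← 39° +73° = 112°
rotate_crank_by(-64°): θ ← 112° -64° = 48°
crank pin P = (r cos θ, r sin θ) = (32.787400, 36.414096)
h = r sin θ − e = 36.414096 − 19 = 17.414096
sin φ = h / L = 17.414096 / 90 = 0.19348996
φ = arcsin(0.19348996) = 11.156525°

11.1565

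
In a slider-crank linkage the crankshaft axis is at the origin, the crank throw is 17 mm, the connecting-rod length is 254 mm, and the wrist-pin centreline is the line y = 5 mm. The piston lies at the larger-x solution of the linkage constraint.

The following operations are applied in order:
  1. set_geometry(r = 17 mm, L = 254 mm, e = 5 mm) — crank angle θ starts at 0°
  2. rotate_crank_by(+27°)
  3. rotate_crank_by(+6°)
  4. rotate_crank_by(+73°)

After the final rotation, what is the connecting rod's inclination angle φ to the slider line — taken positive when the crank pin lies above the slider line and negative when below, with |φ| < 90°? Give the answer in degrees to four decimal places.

2.5592

set_geometry: r = 17 mm, L = 254 mm, e = 5 mm; θ ← 0°
rotate_crank_by(+27°): θ ← 0° +27° = 27°
rotate_crank_by(+6°): θ ← 27° +6° = 33°
rotate_crank_by(+73°): θ ← 33° +73° = 106°
crank pin P = (r cos θ, r sin θ) = (-4.685835, 16.341449)
h = r sin θ − e = 16.341449 − 5 = 11.341449
sin φ = h / L = 11.341449 / 254 = 0.04465137
φ = arcsin(0.04465137) = 2.559186°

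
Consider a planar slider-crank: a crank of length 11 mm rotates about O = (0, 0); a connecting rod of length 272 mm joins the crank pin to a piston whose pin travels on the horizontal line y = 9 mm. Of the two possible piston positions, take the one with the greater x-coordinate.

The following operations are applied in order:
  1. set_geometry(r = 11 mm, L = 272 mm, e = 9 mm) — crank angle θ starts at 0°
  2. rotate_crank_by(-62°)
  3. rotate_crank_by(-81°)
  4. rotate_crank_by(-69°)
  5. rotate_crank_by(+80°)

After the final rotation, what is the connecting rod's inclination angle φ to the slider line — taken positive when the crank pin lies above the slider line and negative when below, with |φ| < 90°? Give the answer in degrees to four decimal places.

-3.6202

set_geometry: r = 11 mm, L = 272 mm, e = 9 mm; θ ← 0°
rotate_crank_by(-62°): θ ← 0° -62° = -62°
rotate_crank_by(-81°): θ ← -62° -81° = -143°
rotate_crank_by(-69°): θ ← -143° -69° = -212°
rotate_crank_by(+80°): θ ← -212° +80° = -132°
crank pin P = (r cos θ, r sin θ) = (-7.360437, -8.174593)
h = r sin θ − e = -8.174593 − 9 = -17.174593
sin φ = h / L = -17.174593 / 272 = -0.06314189
φ = arcsin(-0.06314189) = -3.620172°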